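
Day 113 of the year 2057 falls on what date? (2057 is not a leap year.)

23 April 2057

January has 31 days (113 − 31 = 82 remain).
February has 28 days (82 − 28 = 54 remain).
March has 31 days (54 − 31 = 23 remain).
23 into April → April 23.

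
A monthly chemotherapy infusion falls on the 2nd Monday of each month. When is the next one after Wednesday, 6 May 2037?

11 May 2037

May 2037 starts on a Friday; its first Monday is the 4th, so the 2nd Monday is the 11th — 11 May 2037.
11 May 2037 is after 6 May 2037, so that is the next one.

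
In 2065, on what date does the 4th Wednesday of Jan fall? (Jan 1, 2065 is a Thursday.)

Jan 2065 begins on a Thursday, so the first Wednesday is Jan 7 (6 days later).
The 4th Wednesday is 3 weeks later: 7 + 21 = 28.

Jan 28, 2065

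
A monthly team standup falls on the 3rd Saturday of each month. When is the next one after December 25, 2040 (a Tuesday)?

January 19, 2041

December 2040 starts on a Saturday; its first Saturday is the 1st, so the 3rd Saturday is the 15th — December 15, 2040.
That is not after December 25, 2040, so look at January 2041.
January 2041 starts on a Tuesday; its first Saturday is the 5th, so the 3rd Saturday is the 19th — January 19, 2041.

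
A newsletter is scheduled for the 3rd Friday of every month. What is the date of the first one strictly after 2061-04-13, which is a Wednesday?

2061-04-15

April 2061 starts on a Friday; its first Friday is the 1st, so the 3rd Friday is the 15th — 2061-04-15.
2061-04-15 is after 2061-04-13, so that is the next one.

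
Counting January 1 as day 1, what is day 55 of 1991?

February 24, 1991

January has 31 days (55 − 31 = 24 remain).
24 into February → February 24.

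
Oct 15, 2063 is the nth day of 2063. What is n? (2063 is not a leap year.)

288

Days in months before Oct: 31 + 28 + 31 + 30 + 31 + 30 + 31 + 31 + 30 = 273.
Plus 15 days into Oct → day 288.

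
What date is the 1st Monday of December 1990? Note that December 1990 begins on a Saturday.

1990-12-03

December 1990 begins on a Saturday, so the first Monday is December 3 (2 days later).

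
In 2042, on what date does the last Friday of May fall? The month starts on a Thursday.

May 30, 2042

May 2042 begins on a Thursday, so the first Friday is May 2 (1 day later).
May 2042 has 31 days. Adding weeks: 2, 9, 16, 23, 30 — the last one ≤ 31 is the 30th.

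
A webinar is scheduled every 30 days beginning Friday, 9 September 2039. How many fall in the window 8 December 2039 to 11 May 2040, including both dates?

6

Occurrences land 30·i days after 9 September 2039 for i = 0, 1, 2, …
8 December 2039 is 90 days after the start; 90 ÷ 30 = 3 remainder 0. First occurrence in the window: #4 on 8 December 2039 (3×30 = 90 days in).
11 May 2040 is 245 days after the start; 245 ÷ 30 = 8 remainder 5. Last occurrence in the window: #9 on 6 May 2040.
Occurrences #4 through #9: 6 in total.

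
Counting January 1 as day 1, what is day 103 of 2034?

January has 31 days (103 − 31 = 72 remain).
February has 28 days (72 − 28 = 44 remain).
March has 31 days (44 − 31 = 13 remain).
13 into April → April 13.

April 13, 2034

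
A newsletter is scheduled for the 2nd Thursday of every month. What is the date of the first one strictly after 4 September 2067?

8 September 2067

September 2067 starts on a Thursday; its first Thursday is the 1st, so the 2nd Thursday is the 8th — 8 September 2067.
8 September 2067 is after 4 September 2067, so that is the next one.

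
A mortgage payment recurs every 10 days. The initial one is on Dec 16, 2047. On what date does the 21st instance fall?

Jul 3, 2048

The 21st occurrence is 20 intervals after the first: 20 × 10 = 200 days after Dec 16, 2047.
Dec has 31 days — 15 days to the end of Dec leaves 185.
Jan has 31 days (154 left).
Feb has 29 days (125 left).
Mar has 31 days (94 left).
Apr has 30 days (64 left).
May has 31 days (33 left).
Jun has 30 days (3 left).
3 days into Jul → Jul 3, 2048.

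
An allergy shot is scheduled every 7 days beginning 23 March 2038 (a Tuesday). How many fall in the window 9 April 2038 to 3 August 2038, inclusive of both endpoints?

Occurrences land 7·i days after 23 March 2038 for i = 0, 1, 2, …
9 April 2038 is 17 days after the start; 17 ÷ 7 = 2 remainder 3; since the remainder is 3, round up to i = 3. First occurrence in the window: #4 on 13 April 2038 (3×7 = 21 days in).
3 August 2038 is 133 days after the start; 133 ÷ 7 = 19 remainder 0. Last occurrence in the window: #20 on 3 August 2038.
Occurrences #4 through #20: 17 in total.

17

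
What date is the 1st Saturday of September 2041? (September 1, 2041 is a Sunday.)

September 2041 begins on a Sunday, so the first Saturday is September 7 (6 days later).

7 September 2041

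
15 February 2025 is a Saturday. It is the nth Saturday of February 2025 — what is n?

Day 15 falls in week ⌈15/7⌉ of the month.
Days 1–7 hold the 1st Saturday, 8–14 the 2nd, 15–21 the 3rd, 22–28 the 4th, 29–31 the 5th.
15 is in the range for the 3rd.

3rd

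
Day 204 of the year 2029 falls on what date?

January has 31 days (204 − 31 = 173 remain).
February has 28 days (173 − 28 = 145 remain).
March has 31 days (145 − 31 = 114 remain).
April has 30 days (114 − 30 = 84 remain).
May has 31 days (84 − 31 = 53 remain).
June has 30 days (53 − 30 = 23 remain).
23 into July → July 23.

2029-07-23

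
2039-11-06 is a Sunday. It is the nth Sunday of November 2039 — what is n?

1st

Day 6 falls in week ⌈6/7⌉ of the month.
Days 1–7 hold the 1st Sunday, 8–14 the 2nd, 15–21 the 3rd, 22–28 the 4th, 29–31 the 5th.
6 is in the range for the 1st.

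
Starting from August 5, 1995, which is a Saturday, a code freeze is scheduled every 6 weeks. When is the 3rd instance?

The 3rd occurrence is 2 intervals after the first: 2 × 42 = 84 days after August 5, 1995.
August has 31 days — 26 days to the end of August leaves 58.
September has 30 days (28 left).
28 days into October → October 28, 1995.

October 28, 1995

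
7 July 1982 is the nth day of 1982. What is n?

188

Days in months before July: 31 + 28 + 31 + 30 + 31 + 30 = 181.
Plus 7 days into July → day 188.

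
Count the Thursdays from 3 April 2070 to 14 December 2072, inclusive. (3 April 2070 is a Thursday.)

3 April 2070 is a Thursday; the first Thursday on or after it is 3 April 2070.
From 3 April 2070 to 14 December 2072: 272 + 365 + 349 = 986 days (rest of 2070, 2071, to 14 December 2072 in 2072).
986 ÷ 7 = 140 full weeks with remainder 6, so 140 more Thursdays after the first → 141.

141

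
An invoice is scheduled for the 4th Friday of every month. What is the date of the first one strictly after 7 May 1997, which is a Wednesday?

23 May 1997

May 1997 starts on a Thursday; its first Friday is the 2nd, so the 4th Friday is the 23rd — 23 May 1997.
23 May 1997 is after 7 May 1997, so that is the next one.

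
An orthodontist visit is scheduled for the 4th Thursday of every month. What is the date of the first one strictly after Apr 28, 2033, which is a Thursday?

May 26, 2033

Apr 2033 starts on a Friday; its first Thursday is the 7th, so the 4th Thursday is the 28th — Apr 28, 2033.
That is not after Apr 28, 2033, so look at May 2033.
May 2033 starts on a Sunday; its first Thursday is the 5th, so the 4th Thursday is the 26th — May 26, 2033.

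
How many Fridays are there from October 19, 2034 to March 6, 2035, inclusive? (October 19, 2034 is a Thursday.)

20

October 19, 2034 is a Thursday; the first Friday on or after it is October 20, 2034 (1 day later).
From October 20, 2034 to March 6, 2035: 11 + 30 + 31 + 31 + 28 + 6 = 137 days (rest of October, November, December, January, February, March).
137 ÷ 7 = 19 full weeks with remainder 4, so 19 more Fridays after the first → 20.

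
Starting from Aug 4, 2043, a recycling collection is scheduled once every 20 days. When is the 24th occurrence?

Nov 6, 2044

The 24th occurrence is 23 intervals after the first: 23 × 20 = 460 days after Aug 4, 2043.
Aug has 31 days — 27 days to the end of Aug leaves 433.
From end of Aug to end of 2043 is 122 days (311 left).
Jan has 31 days (280 left).
Feb has 29 days (251 left).
Mar has 31 days (220 left).
Apr has 30 days (190 left).
May has 31 days (159 left).
Jun has 30 days (129 left).
Jul has 31 days (98 left).
Aug has 31 days (67 left).
Sep has 30 days (37 left).
Oct has 31 days (6 left).
6 days into Nov → Nov 6, 2044.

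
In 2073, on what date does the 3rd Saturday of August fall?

19 August 2073

August 2073 begins on a Tuesday, so the first Saturday is August 5 (4 days later).
The 3rd Saturday is 2 weeks later: 5 + 14 = 19.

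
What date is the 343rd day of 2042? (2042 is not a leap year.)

January has 31 days (343 − 31 = 312 remain).
February has 28 days (312 − 28 = 284 remain).
March has 31 days (284 − 31 = 253 remain).
April has 30 days (253 − 30 = 223 remain).
May has 31 days (223 − 31 = 192 remain).
June has 30 days (192 − 30 = 162 remain).
July has 31 days (162 − 31 = 131 remain).
August has 31 days (131 − 31 = 100 remain).
September has 30 days (100 − 30 = 70 remain).
October has 31 days (70 − 31 = 39 remain).
November has 30 days (39 − 30 = 9 remain).
9 into December → December 9.

9 December 2042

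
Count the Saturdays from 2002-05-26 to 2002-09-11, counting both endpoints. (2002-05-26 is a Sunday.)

2002-05-26 is a Sunday; the first Saturday on or after it is 2002-06-01 (6 days later).
From 2002-06-01 to 2002-09-11: 29 + 31 + 31 + 11 = 102 days (rest of June, July, August, September).
102 ÷ 7 = 14 full weeks with remainder 4, so 14 more Saturdays after the first → 15.

15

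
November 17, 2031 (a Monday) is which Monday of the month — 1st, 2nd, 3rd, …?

3rd

Day 17 falls in week ⌈17/7⌉ of the month.
Days 1–7 hold the 1st Monday, 8–14 the 2nd, 15–21 the 3rd, 22–28 the 4th, 29–31 the 5th.
17 is in the range for the 3rd.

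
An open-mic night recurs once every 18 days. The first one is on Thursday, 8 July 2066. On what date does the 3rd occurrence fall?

The 3rd occurrence is 2 intervals after the first: 2 × 18 = 36 days after 8 July 2066.
July has 31 days — 23 days to the end of July leaves 13.
13 days into August → 13 August 2066.

13 August 2066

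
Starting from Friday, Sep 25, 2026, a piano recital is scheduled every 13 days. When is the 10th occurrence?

The 10th occurrence is 9 intervals after the first: 9 × 13 = 117 days after Sep 25, 2026.
Sep has 30 days — 5 days to the end of Sep leaves 112.
Oct has 31 days (81 left).
Nov has 30 days (51 left).
Dec has 31 days (20 left).
20 days into Jan → Jan 20, 2027.

Jan 20, 2027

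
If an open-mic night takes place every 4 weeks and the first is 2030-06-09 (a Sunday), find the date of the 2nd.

The 2nd occurrence is 1 interval after the first: 1 × 28 = 28 days after 2030-06-09.
June has 30 days — 21 days to the end of June leaves 7.
7 days into July → 2030-07-07.

2030-07-07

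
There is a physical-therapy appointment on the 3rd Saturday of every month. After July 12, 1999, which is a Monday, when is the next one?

July 17, 1999

July 1999 starts on a Thursday; its first Saturday is the 3rd, so the 3rd Saturday is the 17th — July 17, 1999.
July 17, 1999 is after July 12, 1999, so that is the next one.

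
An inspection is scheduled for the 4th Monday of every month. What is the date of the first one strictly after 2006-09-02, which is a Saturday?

2006-09-25

September 2006 starts on a Friday; its first Monday is the 4th, so the 4th Monday is the 25th — 2006-09-25.
2006-09-25 is after 2006-09-02, so that is the next one.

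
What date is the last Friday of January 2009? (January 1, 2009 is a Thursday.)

January 30, 2009

January 2009 begins on a Thursday, so the first Friday is January 2 (1 day later).
January 2009 has 31 days. Adding weeks: 2, 9, 16, 23, 30 — the last one ≤ 31 is the 30th.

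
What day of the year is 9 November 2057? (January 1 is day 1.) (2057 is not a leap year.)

313

Days in months before November: 31 + 28 + 31 + 30 + 31 + 30 + 31 + 31 + 30 + 31 = 304.
Plus 9 days into November → day 313.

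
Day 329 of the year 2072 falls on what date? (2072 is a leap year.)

24 November 2072

January has 31 days (329 − 31 = 298 remain).
February has 29 days (298 − 29 = 269 remain).
March has 31 days (269 − 31 = 238 remain).
April has 30 days (238 − 30 = 208 remain).
May has 31 days (208 − 31 = 177 remain).
June has 30 days (177 − 30 = 147 remain).
July has 31 days (147 − 31 = 116 remain).
August has 31 days (116 − 31 = 85 remain).
September has 30 days (85 − 30 = 55 remain).
October has 31 days (55 − 31 = 24 remain).
24 into November → November 24.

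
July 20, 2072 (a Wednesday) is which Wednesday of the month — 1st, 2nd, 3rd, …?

Day 20 falls in week ⌈20/7⌉ of the month.
Days 1–7 hold the 1st Wednesday, 8–14 the 2nd, 15–21 the 3rd, 22–28 the 4th, 29–31 the 5th.
20 is in the range for the 3rd.

3rd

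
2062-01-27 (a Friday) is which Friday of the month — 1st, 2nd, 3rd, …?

Day 27 falls in week ⌈27/7⌉ of the month.
Days 1–7 hold the 1st Friday, 8–14 the 2nd, 15–21 the 3rd, 22–28 the 4th, 29–31 the 5th.
27 is in the range for the 4th.

4th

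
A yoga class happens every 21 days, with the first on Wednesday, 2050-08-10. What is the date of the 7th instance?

The 7th occurrence is 6 intervals after the first: 6 × 21 = 126 days after 2050-08-10.
August has 31 days — 21 days to the end of August leaves 105.
September has 30 days (75 left).
October has 31 days (44 left).
November has 30 days (14 left).
14 days into December → 2050-12-14.

2050-12-14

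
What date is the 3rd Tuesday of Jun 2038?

Jun 15, 2038

The first Tuesday of Jun 2038 is Jun 1.
The 3rd Tuesday is 2 weeks later: 1 + 14 = 15.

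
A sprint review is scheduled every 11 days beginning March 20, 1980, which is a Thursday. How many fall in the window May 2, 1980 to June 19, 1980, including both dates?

Occurrences land 11·i days after March 20, 1980 for i = 0, 1, 2, …
May 2, 1980 is 43 days after the start; 43 ÷ 11 = 3 remainder 10; since the remainder is 10, round up to i = 4. First occurrence in the window: #5 on May 3, 1980 (4×11 = 44 days in).
June 19, 1980 is 91 days after the start; 91 ÷ 11 = 8 remainder 3. Last occurrence in the window: #9 on June 16, 1980.
Occurrences #5 through #9: 5 in total.

5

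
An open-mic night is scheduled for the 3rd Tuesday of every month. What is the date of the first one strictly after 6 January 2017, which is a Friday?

17 January 2017

January 2017 starts on a Sunday; its first Tuesday is the 3rd, so the 3rd Tuesday is the 17th — 17 January 2017.
17 January 2017 is after 6 January 2017, so that is the next one.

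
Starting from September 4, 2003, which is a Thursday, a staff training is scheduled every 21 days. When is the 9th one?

February 19, 2004

The 9th occurrence is 8 intervals after the first: 8 × 21 = 168 days after September 4, 2003.
September has 30 days — 26 days to the end of September leaves 142.
October has 31 days (111 left).
November has 30 days (81 left).
December has 31 days (50 left).
January has 31 days (19 left).
19 days into February → February 19, 2004.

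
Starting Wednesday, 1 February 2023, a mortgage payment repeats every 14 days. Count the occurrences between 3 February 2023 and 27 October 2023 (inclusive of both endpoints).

Occurrences land 14·i days after 1 February 2023 for i = 0, 1, 2, …
3 February 2023 is 2 days after the start; 2 ÷ 14 = 0 remainder 2; since the remainder is 2, round up to i = 1. First occurrence in the window: #2 on 15 February 2023 (1×14 = 14 days in).
27 October 2023 is 268 days after the start; 268 ÷ 14 = 19 remainder 2. Last occurrence in the window: #20 on 25 October 2023.
Occurrences #2 through #20: 19 in total.

19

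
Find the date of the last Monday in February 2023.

The first Monday of February 2023 is February 6.
February 2023 has 28 days. Adding weeks: 6, 13, 20, 27 — the last one ≤ 28 is the 27th.

27 February 2023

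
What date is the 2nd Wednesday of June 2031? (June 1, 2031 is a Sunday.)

June 11, 2031

June 2031 begins on a Sunday, so the first Wednesday is June 4 (3 days later).
The 2nd Wednesday is 1 weeks later: 4 + 7 = 11.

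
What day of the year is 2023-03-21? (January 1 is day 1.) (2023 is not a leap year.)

Days in months before March: 31 + 28 = 59.
Plus 21 days into March → day 80.

80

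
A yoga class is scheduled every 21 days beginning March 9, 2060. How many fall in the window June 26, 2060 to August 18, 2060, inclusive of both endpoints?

Occurrences land 21·i days after March 9, 2060 for i = 0, 1, 2, …
June 26, 2060 is 109 days after the start; 109 ÷ 21 = 5 remainder 4; since the remainder is 4, round up to i = 6. First occurrence in the window: #7 on July 13, 2060 (6×21 = 126 days in).
August 18, 2060 is 162 days after the start; 162 ÷ 21 = 7 remainder 15. Last occurrence in the window: #8 on August 3, 2060.
Occurrences #7 through #8: 2 in total.

2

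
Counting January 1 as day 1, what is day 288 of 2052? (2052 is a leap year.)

Jan has 31 days (288 − 31 = 257 remain).
Feb has 29 days (257 − 29 = 228 remain).
Mar has 31 days (228 − 31 = 197 remain).
Apr has 30 days (197 − 30 = 167 remain).
May has 31 days (167 − 31 = 136 remain).
Jun has 30 days (136 − 30 = 106 remain).
Jul has 31 days (106 − 31 = 75 remain).
Aug has 31 days (75 − 31 = 44 remain).
Sep has 30 days (44 − 30 = 14 remain).
14 into Oct → Oct 14.

Oct 14, 2052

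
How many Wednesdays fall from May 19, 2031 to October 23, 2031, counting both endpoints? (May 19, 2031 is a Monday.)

May 19, 2031 is a Monday; the first Wednesday on or after it is May 21, 2031 (2 days later).
From May 21, 2031 to October 23, 2031: 10 + 30 + 31 + 31 + 30 + 23 = 155 days (rest of May, June, July, August, September, October).
155 ÷ 7 = 22 full weeks with remainder 1, so 22 more Wednesdays after the first → 23.

23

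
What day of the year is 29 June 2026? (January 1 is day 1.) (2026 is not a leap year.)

Days in months before June: 31 + 28 + 31 + 30 + 31 = 151.
Plus 29 days into June → day 180.

180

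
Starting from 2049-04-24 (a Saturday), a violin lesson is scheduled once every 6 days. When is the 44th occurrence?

The 44th occurrence is 43 intervals after the first: 43 × 6 = 258 days after 2049-04-24.
April has 30 days — 6 days to the end of April leaves 252.
May has 31 days (221 left).
June has 30 days (191 left).
July has 31 days (160 left).
August has 31 days (129 left).
September has 30 days (99 left).
October has 31 days (68 left).
November has 30 days (38 left).
December has 31 days (7 left).
7 days into January → 2050-01-07.

2050-01-07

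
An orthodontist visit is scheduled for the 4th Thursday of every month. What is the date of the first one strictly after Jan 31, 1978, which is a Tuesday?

Jan 1978 starts on a Sunday; its first Thursday is the 5th, so the 4th Thursday is the 26th — Jan 26, 1978.
That is not after Jan 31, 1978, so look at Feb 1978.
Feb 1978 starts on a Wednesday; its first Thursday is the 2nd, so the 4th Thursday is the 23rd — Feb 23, 1978.

Feb 23, 1978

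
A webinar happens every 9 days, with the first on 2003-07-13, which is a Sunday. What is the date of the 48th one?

The 48th occurrence is 47 intervals after the first: 47 × 9 = 423 days after 2003-07-13.
July has 31 days — 18 days to the end of July leaves 405.
From end of July to end of 2003 is 153 days (252 left).
January has 31 days (221 left).
February has 29 days (192 left).
March has 31 days (161 left).
April has 30 days (131 left).
May has 31 days (100 left).
June has 30 days (70 left).
July has 31 days (39 left).
August has 31 days (8 left).
8 days into September → 2004-09-08.

2004-09-08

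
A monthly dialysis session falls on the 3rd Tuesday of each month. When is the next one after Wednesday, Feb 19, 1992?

Mar 17, 1992

Feb 1992 starts on a Saturday; its first Tuesday is the 4th, so the 3rd Tuesday is the 18th — Feb 18, 1992.
That is not after Feb 19, 1992, so look at Mar 1992.
Mar 1992 starts on a Sunday; its first Tuesday is the 3rd, so the 3rd Tuesday is the 17th — Mar 17, 1992.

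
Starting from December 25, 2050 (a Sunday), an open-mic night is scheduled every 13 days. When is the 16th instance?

July 8, 2051

The 16th occurrence is 15 intervals after the first: 15 × 13 = 195 days after December 25, 2050.
December has 31 days — 6 days to the end of December leaves 189.
January has 31 days (158 left).
February has 28 days (130 left).
March has 31 days (99 left).
April has 30 days (69 left).
May has 31 days (38 left).
June has 30 days (8 left).
8 days into July → July 8, 2051.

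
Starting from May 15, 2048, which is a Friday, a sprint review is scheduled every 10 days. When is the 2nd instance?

The 2nd occurrence is 1 interval after the first: 1 × 10 = 10 days after May 15, 2048.
10 days later is May 25, 2048.

May 25, 2048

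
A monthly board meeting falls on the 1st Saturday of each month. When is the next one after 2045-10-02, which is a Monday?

2045-10-07

October 2045 starts on a Sunday, so its 1st Saturday is 2045-10-07 (6 days in).
2045-10-07 is after 2045-10-02, so that is the next one.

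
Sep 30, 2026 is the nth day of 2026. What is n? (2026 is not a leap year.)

Days in months before Sep: 31 + 28 + 31 + 30 + 31 + 30 + 31 + 31 = 243.
Plus 30 days into Sep → day 273.

273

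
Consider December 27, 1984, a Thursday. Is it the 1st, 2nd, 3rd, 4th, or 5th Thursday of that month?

4th

Day 27 falls in week ⌈27/7⌉ of the month.
Days 1–7 hold the 1st Thursday, 8–14 the 2nd, 15–21 the 3rd, 22–28 the 4th, 29–31 the 5th.
27 is in the range for the 4th.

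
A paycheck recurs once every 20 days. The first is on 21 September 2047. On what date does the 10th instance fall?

The 10th occurrence is 9 intervals after the first: 9 × 20 = 180 days after 21 September 2047.
September has 30 days — 9 days to the end of September leaves 171.
October has 31 days (140 left).
November has 30 days (110 left).
December has 31 days (79 left).
January has 31 days (48 left).
February has 29 days (19 left).
19 days into March → 19 March 2048.

19 March 2048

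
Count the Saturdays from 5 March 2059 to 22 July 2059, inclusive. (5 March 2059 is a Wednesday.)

5 March 2059 is a Wednesday; the first Saturday on or after it is 8 March 2059 (3 days later).
From 8 March 2059 to 22 July 2059: 23 + 30 + 31 + 30 + 22 = 136 days (rest of March, April, May, June, July).
136 ÷ 7 = 19 full weeks with remainder 3, so 19 more Saturdays after the first → 20.

20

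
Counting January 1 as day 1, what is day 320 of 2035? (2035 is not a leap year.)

January has 31 days (320 − 31 = 289 remain).
February has 28 days (289 − 28 = 261 remain).
March has 31 days (261 − 31 = 230 remain).
April has 30 days (230 − 30 = 200 remain).
May has 31 days (200 − 31 = 169 remain).
June has 30 days (169 − 30 = 139 remain).
July has 31 days (139 − 31 = 108 remain).
August has 31 days (108 − 31 = 77 remain).
September has 30 days (77 − 30 = 47 remain).
October has 31 days (47 − 31 = 16 remain).
16 into November → November 16.

2035-11-16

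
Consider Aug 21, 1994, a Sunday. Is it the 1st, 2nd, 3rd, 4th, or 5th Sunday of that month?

Day 21 falls in week ⌈21/7⌉ of the month.
Days 1–7 hold the 1st Sunday, 8–14 the 2nd, 15–21 the 3rd, 22–28 the 4th, 29–31 the 5th.
21 is in the range for the 3rd.

3rd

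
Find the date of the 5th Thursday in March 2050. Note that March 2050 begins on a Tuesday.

March 2050 begins on a Tuesday, so the first Thursday is March 3 (2 days later).
The 5th Thursday is 4 weeks later: 3 + 28 = 31.

2050-03-31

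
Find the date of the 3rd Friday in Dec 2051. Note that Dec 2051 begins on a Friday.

Dec 2051 begins on a Friday, so the first Friday is Dec 1.
The 3rd Friday is 2 weeks later: 1 + 14 = 15.

Dec 15, 2051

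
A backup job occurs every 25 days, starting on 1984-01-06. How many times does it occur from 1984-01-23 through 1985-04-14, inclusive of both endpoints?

Occurrences land 25·i days after 1984-01-06 for i = 0, 1, 2, …
1984-01-23 is 17 days after the start; 17 ÷ 25 = 0 remainder 17; since the remainder is 17, round up to i = 1. First occurrence in the window: #2 on 1984-01-31 (1×25 = 25 days in).
1985-04-14 is 464 days after the start; 464 ÷ 25 = 18 remainder 14. Last occurrence in the window: #19 on 1985-03-31.
Occurrences #2 through #19: 18 in total.

18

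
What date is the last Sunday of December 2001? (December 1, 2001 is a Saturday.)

2001-12-30

December 2001 begins on a Saturday, so the first Sunday is December 2 (1 day later).
December 2001 has 31 days. Adding weeks: 2, 9, 16, 23, 30 — the last one ≤ 31 is the 30th.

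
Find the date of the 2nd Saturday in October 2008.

October 11, 2008

October 2008 begins on a Wednesday, so the first Saturday is October 4 (3 days later).
The 2nd Saturday is 1 weeks later: 4 + 7 = 11.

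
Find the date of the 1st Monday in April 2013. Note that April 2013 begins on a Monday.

April 2013 begins on a Monday, so the first Monday is April 1.

April 1, 2013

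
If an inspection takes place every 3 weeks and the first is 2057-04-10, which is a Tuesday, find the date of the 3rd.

The 3rd occurrence is 2 intervals after the first: 2 × 21 = 42 days after 2057-04-10.
April has 30 days — 20 days to the end of April leaves 22.
22 days into May → 2057-05-22.

2057-05-22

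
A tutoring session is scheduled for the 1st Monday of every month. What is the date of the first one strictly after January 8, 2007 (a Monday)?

February 5, 2007

January 2007 starts on a Monday, so its 1st Monday is January 1, 2007.
That is not after January 8, 2007, so look at February 2007.
February 2007 starts on a Thursday, so its 1st Monday is February 5, 2007 (4 days in).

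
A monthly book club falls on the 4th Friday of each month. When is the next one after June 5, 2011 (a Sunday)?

June 24, 2011

June 2011 starts on a Wednesday; its first Friday is the 3rd, so the 4th Friday is the 24th — June 24, 2011.
June 24, 2011 is after June 5, 2011, so that is the next one.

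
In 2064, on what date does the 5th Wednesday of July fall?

30 July 2064

July 2064 begins on a Tuesday, so the first Wednesday is July 2 (1 day later).
The 5th Wednesday is 4 weeks later: 2 + 28 = 30.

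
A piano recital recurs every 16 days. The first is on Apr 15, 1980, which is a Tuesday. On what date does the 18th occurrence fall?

Jan 12, 1981

The 18th occurrence is 17 intervals after the first: 17 × 16 = 272 days after Apr 15, 1980.
Apr has 30 days — 15 days to the end of Apr leaves 257.
May has 31 days (226 left).
Jun has 30 days (196 left).
Jul has 31 days (165 left).
Aug has 31 days (134 left).
Sep has 30 days (104 left).
Oct has 31 days (73 left).
Nov has 30 days (43 left).
Dec has 31 days (12 left).
12 days into Jan → Jan 12, 1981.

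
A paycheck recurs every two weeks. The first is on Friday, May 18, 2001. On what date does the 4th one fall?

Jun 29, 2001

The 4th occurrence is 3 intervals after the first: 3 × 14 = 42 days after May 18, 2001.
May has 31 days — 13 days to the end of May leaves 29.
29 days into Jun → Jun 29, 2001.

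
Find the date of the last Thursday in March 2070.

March 27, 2070

The first Thursday of March 2070 is March 6.
March 2070 has 31 days. Adding weeks: 6, 13, 20, 27 — the last one ≤ 31 is the 27th.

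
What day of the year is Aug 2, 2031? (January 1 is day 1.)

214

Days in months before Aug: 31 + 28 + 31 + 30 + 31 + 30 + 31 = 212.
Plus 2 days into Aug → day 214.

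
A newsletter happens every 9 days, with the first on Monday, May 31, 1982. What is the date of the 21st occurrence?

November 27, 1982

The 21st occurrence is 20 intervals after the first: 20 × 9 = 180 days after May 31, 1982.
May has 31 days — 0 days to the end of May leaves 180.
June has 30 days (150 left).
July has 31 days (119 left).
August has 31 days (88 left).
September has 30 days (58 left).
October has 31 days (27 left).
27 days into November → November 27, 1982.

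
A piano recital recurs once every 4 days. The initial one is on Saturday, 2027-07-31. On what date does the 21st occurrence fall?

The 21st occurrence is 20 intervals after the first: 20 × 4 = 80 days after 2027-07-31.
July has 31 days — 0 days to the end of July leaves 80.
August has 31 days (49 left).
September has 30 days (19 left).
19 days into October → 2027-10-19.

2027-10-19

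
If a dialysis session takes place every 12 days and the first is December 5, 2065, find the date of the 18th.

June 27, 2066

The 18th occurrence is 17 intervals after the first: 17 × 12 = 204 days after December 5, 2065.
December has 31 days — 26 days to the end of December leaves 178.
January has 31 days (147 left).
February has 28 days (119 left).
March has 31 days (88 left).
April has 30 days (58 left).
May has 31 days (27 left).
27 days into June → June 27, 2066.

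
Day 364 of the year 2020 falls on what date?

29 December 2020

January has 31 days (364 − 31 = 333 remain).
February has 29 days (333 − 29 = 304 remain).
March has 31 days (304 − 31 = 273 remain).
April has 30 days (273 − 30 = 243 remain).
May has 31 days (243 − 31 = 212 remain).
June has 30 days (212 − 30 = 182 remain).
July has 31 days (182 − 31 = 151 remain).
August has 31 days (151 − 31 = 120 remain).
September has 30 days (120 − 30 = 90 remain).
October has 31 days (90 − 31 = 59 remain).
November has 30 days (59 − 30 = 29 remain).
29 into December → December 29.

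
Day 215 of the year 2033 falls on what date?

2033-08-03

January has 31 days (215 − 31 = 184 remain).
February has 28 days (184 − 28 = 156 remain).
March has 31 days (156 − 31 = 125 remain).
April has 30 days (125 − 30 = 95 remain).
May has 31 days (95 − 31 = 64 remain).
June has 30 days (64 − 30 = 34 remain).
July has 31 days (34 − 31 = 3 remain).
3 into August → August 3.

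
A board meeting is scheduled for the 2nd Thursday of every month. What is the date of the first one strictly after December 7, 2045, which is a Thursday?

December 14, 2045

December 2045 starts on a Friday; its first Thursday is the 7th, so the 2nd Thursday is the 14th — December 14, 2045.
December 14, 2045 is after December 7, 2045, so that is the next one.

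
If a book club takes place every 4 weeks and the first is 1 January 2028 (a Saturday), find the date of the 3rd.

The 3rd occurrence is 2 intervals after the first: 2 × 28 = 56 days after 1 January 2028.
January has 31 days — 30 days to the end of January leaves 26.
26 days into February → 26 February 2028.

26 February 2028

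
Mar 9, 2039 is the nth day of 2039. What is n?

68

Days in months before Mar: 31 + 28 = 59.
Plus 9 days into Mar → day 68.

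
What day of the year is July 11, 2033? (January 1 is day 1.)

192

Days in months before July: 31 + 28 + 31 + 30 + 31 + 30 = 181.
Plus 11 days into July → day 192.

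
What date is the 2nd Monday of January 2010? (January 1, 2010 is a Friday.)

11 January 2010

January 2010 begins on a Friday, so the first Monday is January 4 (3 days later).
The 2nd Monday is 1 weeks later: 4 + 7 = 11.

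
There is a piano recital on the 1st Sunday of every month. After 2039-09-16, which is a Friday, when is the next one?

2039-10-02

September 2039 starts on a Thursday, so its 1st Sunday is 2039-09-04 (3 days in).
That is not after 2039-09-16, so look at October 2039.
October 2039 starts on a Saturday, so its 1st Sunday is 2039-10-02 (1 day in).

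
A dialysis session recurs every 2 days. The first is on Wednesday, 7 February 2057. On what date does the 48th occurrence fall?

12 May 2057

The 48th occurrence is 47 intervals after the first: 47 × 2 = 94 days after 7 February 2057.
February has 28 days — 21 days to the end of February leaves 73.
March has 31 days (42 left).
April has 30 days (12 left).
12 days into May → 12 May 2057.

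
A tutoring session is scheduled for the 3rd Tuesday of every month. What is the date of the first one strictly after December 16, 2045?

December 2045 starts on a Friday; its first Tuesday is the 5th, so the 3rd Tuesday is the 19th — December 19, 2045.
December 19, 2045 is after December 16, 2045, so that is the next one.

December 19, 2045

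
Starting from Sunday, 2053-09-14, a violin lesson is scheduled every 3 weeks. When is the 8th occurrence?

2054-02-08

The 8th occurrence is 7 intervals after the first: 7 × 21 = 147 days after 2053-09-14.
September has 30 days — 16 days to the end of September leaves 131.
October has 31 days (100 left).
November has 30 days (70 left).
December has 31 days (39 left).
January has 31 days (8 left).
8 days into February → 2054-02-08.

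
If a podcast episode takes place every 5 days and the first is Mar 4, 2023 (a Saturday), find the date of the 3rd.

Mar 14, 2023

The 3rd occurrence is 2 intervals after the first: 2 × 5 = 10 days after Mar 4, 2023.
10 days later is Mar 14, 2023.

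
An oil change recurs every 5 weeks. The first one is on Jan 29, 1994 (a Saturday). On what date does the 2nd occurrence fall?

The 2nd occurrence is 1 interval after the first: 1 × 35 = 35 days after Jan 29, 1994.
Jan has 31 days — 2 days to the end of Jan leaves 33.
Feb has 28 days (5 left).
5 days into Mar → Mar 5, 1994.

Mar 5, 1994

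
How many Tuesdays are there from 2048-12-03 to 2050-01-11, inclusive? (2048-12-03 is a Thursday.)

2048-12-03 is a Thursday; the first Tuesday on or after it is 2048-12-08 (5 days later).
From 2048-12-08 to 2050-01-11: 23 + 365 + 11 = 399 days (rest of 2048, 2049, to 2050-01-11 in 2050).
399 ÷ 7 = 57 full weeks with remainder 0, so 57 more Tuesdays after the first → 58.

58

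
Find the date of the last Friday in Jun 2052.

The first Friday of Jun 2052 is Jun 7.
Jun 2052 has 30 days. Adding weeks: 7, 14, 21, 28 — the last one ≤ 30 is the 28th.

Jun 28, 2052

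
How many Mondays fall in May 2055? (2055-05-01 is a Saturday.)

2055-05-01 is a Saturday; the first Monday on or after it is 2055-05-03 (2 days later).
From 2055-05-03 to 2055-05-31 is 31 − 3 = 28 days.
28 ÷ 7 = 4 full weeks with remainder 0, so 4 more Mondays after the first → 5.

5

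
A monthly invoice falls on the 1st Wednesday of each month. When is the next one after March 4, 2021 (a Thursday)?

March 2021 starts on a Monday, so its 1st Wednesday is March 3, 2021 (2 days in).
That is not after March 4, 2021, so look at April 2021.
April 2021 starts on a Thursday, so its 1st Wednesday is April 7, 2021 (6 days in).

April 7, 2021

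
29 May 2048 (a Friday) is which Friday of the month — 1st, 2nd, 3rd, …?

5th

Day 29 falls in week ⌈29/7⌉ of the month.
Days 1–7 hold the 1st Friday, 8–14 the 2nd, 15–21 the 3rd, 22–28 the 4th, 29–31 the 5th.
29 is in the range for the 5th.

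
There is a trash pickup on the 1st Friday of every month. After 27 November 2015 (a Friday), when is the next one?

4 December 2015

November 2015 starts on a Sunday, so its 1st Friday is 6 November 2015 (5 days in).
That is not after 27 November 2015, so look at December 2015.
December 2015 starts on a Tuesday, so its 1st Friday is 4 December 2015 (3 days in).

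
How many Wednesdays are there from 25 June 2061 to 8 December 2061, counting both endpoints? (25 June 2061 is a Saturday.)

25 June 2061 is a Saturday; the first Wednesday on or after it is 29 June 2061 (4 days later).
From 29 June 2061 to 8 December 2061: 1 + 31 + 31 + 30 + 31 + 30 + 8 = 162 days (rest of June, July, August, September, October, November, December).
162 ÷ 7 = 23 full weeks with remainder 1, so 23 more Wednesdays after the first → 24.

24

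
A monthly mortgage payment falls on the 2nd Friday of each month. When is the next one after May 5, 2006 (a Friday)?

May 12, 2006

May 2006 starts on a Monday; its first Friday is the 5th, so the 2nd Friday is the 12th — May 12, 2006.
May 12, 2006 is after May 5, 2006, so that is the next one.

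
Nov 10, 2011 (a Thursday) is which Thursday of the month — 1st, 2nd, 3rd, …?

2nd

Day 10 falls in week ⌈10/7⌉ of the month.
Days 1–7 hold the 1st Thursday, 8–14 the 2nd, 15–21 the 3rd, 22–28 the 4th, 29–31 the 5th.
10 is in the range for the 2nd.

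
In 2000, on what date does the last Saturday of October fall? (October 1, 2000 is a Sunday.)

2000-10-28

October 2000 begins on a Sunday, so the first Saturday is October 7 (6 days later).
October 2000 has 31 days. Adding weeks: 7, 14, 21, 28 — the last one ≤ 31 is the 28th.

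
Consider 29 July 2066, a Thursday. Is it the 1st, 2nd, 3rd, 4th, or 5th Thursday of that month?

Day 29 falls in week ⌈29/7⌉ of the month.
Days 1–7 hold the 1st Thursday, 8–14 the 2nd, 15–21 the 3rd, 22–28 the 4th, 29–31 the 5th.
29 is in the range for the 5th.

5th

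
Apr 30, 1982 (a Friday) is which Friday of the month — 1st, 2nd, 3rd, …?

Day 30 falls in week ⌈30/7⌉ of the month.
Days 1–7 hold the 1st Friday, 8–14 the 2nd, 15–21 the 3rd, 22–28 the 4th, 29–31 the 5th.
30 is in the range for the 5th.

5th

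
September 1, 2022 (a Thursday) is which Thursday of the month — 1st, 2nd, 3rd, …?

1st

Day 1 falls in week ⌈1/7⌉ of the month.
Days 1–7 hold the 1st Thursday, 8–14 the 2nd, 15–21 the 3rd, 22–28 the 4th, 29–31 the 5th.
1 is in the range for the 1st.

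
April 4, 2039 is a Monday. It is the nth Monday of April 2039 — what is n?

Day 4 falls in week ⌈4/7⌉ of the month.
Days 1–7 hold the 1st Monday, 8–14 the 2nd, 15–21 the 3rd, 22–28 the 4th, 29–31 the 5th.
4 is in the range for the 1st.

1st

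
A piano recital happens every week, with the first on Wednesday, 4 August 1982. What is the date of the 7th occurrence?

15 September 1982

The 7th occurrence is 6 intervals after the first: 6 × 7 = 42 days after 4 August 1982.
August has 31 days — 27 days to the end of August leaves 15.
15 days into September → 15 September 1982.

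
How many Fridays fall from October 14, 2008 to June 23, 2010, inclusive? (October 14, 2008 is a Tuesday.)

October 14, 2008 is a Tuesday; the first Friday on or after it is October 17, 2008 (3 days later).
From October 17, 2008 to June 23, 2010: 75 + 365 + 174 = 614 days (rest of 2008, 2009, to June 23, 2010 in 2010).
614 ÷ 7 = 87 full weeks with remainder 5, so 87 more Fridays after the first → 88.

88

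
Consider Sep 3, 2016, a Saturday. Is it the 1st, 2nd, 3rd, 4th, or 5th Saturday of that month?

Day 3 falls in week ⌈3/7⌉ of the month.
Days 1–7 hold the 1st Saturday, 8–14 the 2nd, 15–21 the 3rd, 22–28 the 4th, 29–31 the 5th.
3 is in the range for the 1st.

1st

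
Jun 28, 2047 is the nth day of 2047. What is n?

179

Days in months before Jun: 31 + 28 + 31 + 30 + 31 = 151.
Plus 28 days into Jun → day 179.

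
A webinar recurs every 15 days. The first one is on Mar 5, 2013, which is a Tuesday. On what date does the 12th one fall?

The 12th occurrence is 11 intervals after the first: 11 × 15 = 165 days after Mar 5, 2013.
Mar has 31 days — 26 days to the end of Mar leaves 139.
Apr has 30 days (109 left).
May has 31 days (78 left).
Jun has 30 days (48 left).
Jul has 31 days (17 left).
17 days into Aug → Aug 17, 2013.

Aug 17, 2013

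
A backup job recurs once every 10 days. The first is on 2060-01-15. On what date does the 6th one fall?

The 6th occurrence is 5 intervals after the first: 5 × 10 = 50 days after 2060-01-15.
January has 31 days — 16 days to the end of January leaves 34.
February has 29 days (5 left).
5 days into March → 2060-03-05.

2060-03-05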